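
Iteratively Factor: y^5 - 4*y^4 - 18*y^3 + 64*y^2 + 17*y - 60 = (y - 1)*(y^4 - 3*y^3 - 21*y^2 + 43*y + 60) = (y - 1)*(y + 1)*(y^3 - 4*y^2 - 17*y + 60) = (y - 3)*(y - 1)*(y + 1)*(y^2 - y - 20) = (y - 3)*(y - 1)*(y + 1)*(y + 4)*(y - 5)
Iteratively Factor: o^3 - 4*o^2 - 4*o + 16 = (o - 4)*(o^2 - 4) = (o - 4)*(o - 2)*(o + 2)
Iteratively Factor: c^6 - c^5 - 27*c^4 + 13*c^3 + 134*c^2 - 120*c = (c + 3)*(c^5 - 4*c^4 - 15*c^3 + 58*c^2 - 40*c) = (c - 1)*(c + 3)*(c^4 - 3*c^3 - 18*c^2 + 40*c) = (c - 5)*(c - 1)*(c + 3)*(c^3 + 2*c^2 - 8*c) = (c - 5)*(c - 2)*(c - 1)*(c + 3)*(c^2 + 4*c) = c*(c - 5)*(c - 2)*(c - 1)*(c + 3)*(c + 4)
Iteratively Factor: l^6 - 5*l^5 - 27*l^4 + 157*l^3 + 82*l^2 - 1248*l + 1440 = (l - 5)*(l^5 - 27*l^3 + 22*l^2 + 192*l - 288) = (l - 5)*(l + 4)*(l^4 - 4*l^3 - 11*l^2 + 66*l - 72) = (l - 5)*(l - 2)*(l + 4)*(l^3 - 2*l^2 - 15*l + 36) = (l - 5)*(l - 2)*(l + 4)^2*(l^2 - 6*l + 9) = (l - 5)*(l - 3)*(l - 2)*(l + 4)^2*(l - 3)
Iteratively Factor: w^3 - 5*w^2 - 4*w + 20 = (w + 2)*(w^2 - 7*w + 10) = (w - 2)*(w + 2)*(w - 5)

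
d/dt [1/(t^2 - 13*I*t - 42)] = (-2*t + 13*I)/(-t^2 + 13*I*t + 42)^2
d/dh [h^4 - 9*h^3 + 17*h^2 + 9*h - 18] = 4*h^3 - 27*h^2 + 34*h + 9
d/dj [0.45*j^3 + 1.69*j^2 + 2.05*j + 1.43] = 1.35*j^2 + 3.38*j + 2.05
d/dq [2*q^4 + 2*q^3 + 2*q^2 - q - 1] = 8*q^3 + 6*q^2 + 4*q - 1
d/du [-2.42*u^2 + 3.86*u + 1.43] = 3.86 - 4.84*u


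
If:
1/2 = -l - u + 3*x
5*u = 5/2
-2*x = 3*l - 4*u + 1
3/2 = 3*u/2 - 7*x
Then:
No Solution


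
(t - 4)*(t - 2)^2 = t^3 - 8*t^2 + 20*t - 16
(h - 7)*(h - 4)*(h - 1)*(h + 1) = h^4 - 11*h^3 + 27*h^2 + 11*h - 28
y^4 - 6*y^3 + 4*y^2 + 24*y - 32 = (y - 4)*(y - 2)^2*(y + 2)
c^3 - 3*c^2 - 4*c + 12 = (c - 3)*(c - 2)*(c + 2)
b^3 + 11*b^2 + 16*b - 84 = (b - 2)*(b + 6)*(b + 7)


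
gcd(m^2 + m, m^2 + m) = m^2 + m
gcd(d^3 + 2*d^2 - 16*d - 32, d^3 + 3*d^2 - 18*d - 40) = d^2 - 2*d - 8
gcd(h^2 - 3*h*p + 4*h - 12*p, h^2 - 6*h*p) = 1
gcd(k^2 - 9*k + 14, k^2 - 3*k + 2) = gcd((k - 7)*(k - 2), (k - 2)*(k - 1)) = k - 2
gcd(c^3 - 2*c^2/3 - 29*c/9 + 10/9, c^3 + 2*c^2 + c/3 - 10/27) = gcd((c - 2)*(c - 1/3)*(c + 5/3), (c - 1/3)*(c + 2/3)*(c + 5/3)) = c^2 + 4*c/3 - 5/9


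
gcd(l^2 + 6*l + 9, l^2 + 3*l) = l + 3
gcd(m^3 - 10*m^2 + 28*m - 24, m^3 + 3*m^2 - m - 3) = 1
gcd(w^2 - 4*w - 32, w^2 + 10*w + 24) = w + 4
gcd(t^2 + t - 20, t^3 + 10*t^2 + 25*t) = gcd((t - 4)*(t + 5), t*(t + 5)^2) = t + 5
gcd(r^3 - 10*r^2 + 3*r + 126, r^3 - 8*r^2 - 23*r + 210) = r^2 - 13*r + 42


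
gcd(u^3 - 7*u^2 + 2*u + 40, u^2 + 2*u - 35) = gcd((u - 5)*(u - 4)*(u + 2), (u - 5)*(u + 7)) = u - 5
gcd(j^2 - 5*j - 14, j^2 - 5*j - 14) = j^2 - 5*j - 14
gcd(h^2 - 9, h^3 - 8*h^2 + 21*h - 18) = h - 3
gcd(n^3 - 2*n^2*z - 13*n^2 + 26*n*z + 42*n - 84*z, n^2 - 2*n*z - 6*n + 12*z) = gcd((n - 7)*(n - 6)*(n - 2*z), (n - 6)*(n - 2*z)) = -n^2 + 2*n*z + 6*n - 12*z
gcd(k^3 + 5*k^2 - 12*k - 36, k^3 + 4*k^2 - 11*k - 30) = k^2 - k - 6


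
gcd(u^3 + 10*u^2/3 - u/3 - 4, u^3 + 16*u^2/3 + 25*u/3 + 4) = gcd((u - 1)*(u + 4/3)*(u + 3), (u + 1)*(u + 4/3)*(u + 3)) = u^2 + 13*u/3 + 4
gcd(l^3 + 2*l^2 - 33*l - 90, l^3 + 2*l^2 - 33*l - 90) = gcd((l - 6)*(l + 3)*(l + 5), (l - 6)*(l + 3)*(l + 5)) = l^3 + 2*l^2 - 33*l - 90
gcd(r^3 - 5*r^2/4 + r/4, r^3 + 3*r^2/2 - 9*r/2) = r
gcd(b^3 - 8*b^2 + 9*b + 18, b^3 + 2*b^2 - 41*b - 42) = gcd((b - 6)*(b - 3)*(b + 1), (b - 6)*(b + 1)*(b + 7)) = b^2 - 5*b - 6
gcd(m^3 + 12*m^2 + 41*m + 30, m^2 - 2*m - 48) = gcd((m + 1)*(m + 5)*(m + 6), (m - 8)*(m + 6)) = m + 6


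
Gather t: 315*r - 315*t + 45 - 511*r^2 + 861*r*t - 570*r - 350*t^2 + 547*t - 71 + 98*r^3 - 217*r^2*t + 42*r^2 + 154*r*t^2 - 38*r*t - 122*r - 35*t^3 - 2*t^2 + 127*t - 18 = 98*r^3 - 469*r^2 - 377*r - 35*t^3 + t^2*(154*r - 352) + t*(-217*r^2 + 823*r + 359) - 44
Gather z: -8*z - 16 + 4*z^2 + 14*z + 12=4*z^2 + 6*z - 4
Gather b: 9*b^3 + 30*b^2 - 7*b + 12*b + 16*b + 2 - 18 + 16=9*b^3 + 30*b^2 + 21*b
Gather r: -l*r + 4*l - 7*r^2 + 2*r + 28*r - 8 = 4*l - 7*r^2 + r*(30 - l) - 8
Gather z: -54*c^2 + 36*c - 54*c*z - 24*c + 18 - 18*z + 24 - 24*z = -54*c^2 + 12*c + z*(-54*c - 42) + 42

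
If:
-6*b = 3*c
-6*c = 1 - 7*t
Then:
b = 1/12 - 7*t/12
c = 7*t/6 - 1/6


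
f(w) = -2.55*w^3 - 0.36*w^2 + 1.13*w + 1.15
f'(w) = -7.65*w^2 - 0.72*w + 1.13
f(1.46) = -5.90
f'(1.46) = -16.23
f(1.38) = -4.68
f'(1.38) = -14.43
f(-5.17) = 338.07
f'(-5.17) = -199.62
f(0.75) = 0.72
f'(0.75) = -3.71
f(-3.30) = 85.14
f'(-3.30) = -79.80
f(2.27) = -27.97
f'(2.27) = -39.92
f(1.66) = -9.63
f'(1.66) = -21.15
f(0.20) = 1.34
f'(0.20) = 0.68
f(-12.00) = 4342.15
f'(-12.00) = -1091.83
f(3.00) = -67.55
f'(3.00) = -69.88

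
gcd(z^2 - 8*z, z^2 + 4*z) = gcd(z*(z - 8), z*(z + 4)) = z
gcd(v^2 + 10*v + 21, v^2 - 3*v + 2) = 1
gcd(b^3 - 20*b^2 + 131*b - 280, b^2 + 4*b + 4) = 1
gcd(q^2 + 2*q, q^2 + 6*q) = q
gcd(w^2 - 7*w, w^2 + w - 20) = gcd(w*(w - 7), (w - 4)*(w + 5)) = 1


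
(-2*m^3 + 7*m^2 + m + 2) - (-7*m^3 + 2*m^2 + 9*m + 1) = 5*m^3 + 5*m^2 - 8*m + 1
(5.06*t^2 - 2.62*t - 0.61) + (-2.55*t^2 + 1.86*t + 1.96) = 2.51*t^2 - 0.76*t + 1.35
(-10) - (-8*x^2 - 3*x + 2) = 8*x^2 + 3*x - 12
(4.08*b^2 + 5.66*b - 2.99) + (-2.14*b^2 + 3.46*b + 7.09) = 1.94*b^2 + 9.12*b + 4.1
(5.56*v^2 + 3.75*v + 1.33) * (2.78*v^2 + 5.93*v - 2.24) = 15.4568*v^4 + 43.3958*v^3 + 13.4805*v^2 - 0.513100000000001*v - 2.9792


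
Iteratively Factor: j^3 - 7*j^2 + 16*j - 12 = (j - 2)*(j^2 - 5*j + 6) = (j - 3)*(j - 2)*(j - 2)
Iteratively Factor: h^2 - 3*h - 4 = (h - 4)*(h + 1)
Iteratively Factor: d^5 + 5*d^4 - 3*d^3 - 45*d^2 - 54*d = (d)*(d^4 + 5*d^3 - 3*d^2 - 45*d - 54) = d*(d + 3)*(d^3 + 2*d^2 - 9*d - 18) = d*(d + 2)*(d + 3)*(d^2 - 9) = d*(d - 3)*(d + 2)*(d + 3)*(d + 3)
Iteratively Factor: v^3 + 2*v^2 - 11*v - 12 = (v - 3)*(v^2 + 5*v + 4) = (v - 3)*(v + 1)*(v + 4)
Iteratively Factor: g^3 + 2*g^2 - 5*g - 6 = (g - 2)*(g^2 + 4*g + 3) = (g - 2)*(g + 1)*(g + 3)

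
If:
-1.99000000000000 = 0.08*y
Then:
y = -24.88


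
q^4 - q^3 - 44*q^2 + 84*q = q*(q - 6)*(q - 2)*(q + 7)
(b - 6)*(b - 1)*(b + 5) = b^3 - 2*b^2 - 29*b + 30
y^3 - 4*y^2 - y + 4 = (y - 4)*(y - 1)*(y + 1)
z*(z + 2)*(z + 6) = z^3 + 8*z^2 + 12*z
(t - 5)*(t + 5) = t^2 - 25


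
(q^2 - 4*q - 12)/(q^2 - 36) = (q + 2)/(q + 6)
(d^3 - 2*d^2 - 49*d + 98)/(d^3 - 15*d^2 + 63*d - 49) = (d^2 + 5*d - 14)/(d^2 - 8*d + 7)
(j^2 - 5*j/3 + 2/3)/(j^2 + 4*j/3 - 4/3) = (j - 1)/(j + 2)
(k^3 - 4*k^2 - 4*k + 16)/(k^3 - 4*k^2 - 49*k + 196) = (k^2 - 4)/(k^2 - 49)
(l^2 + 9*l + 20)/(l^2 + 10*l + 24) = (l + 5)/(l + 6)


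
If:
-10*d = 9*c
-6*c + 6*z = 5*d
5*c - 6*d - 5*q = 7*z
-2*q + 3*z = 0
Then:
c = 0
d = 0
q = 0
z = 0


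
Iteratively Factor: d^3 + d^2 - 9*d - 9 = (d - 3)*(d^2 + 4*d + 3) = (d - 3)*(d + 1)*(d + 3)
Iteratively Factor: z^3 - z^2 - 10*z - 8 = (z + 1)*(z^2 - 2*z - 8) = (z - 4)*(z + 1)*(z + 2)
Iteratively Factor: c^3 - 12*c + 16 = (c + 4)*(c^2 - 4*c + 4) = (c - 2)*(c + 4)*(c - 2)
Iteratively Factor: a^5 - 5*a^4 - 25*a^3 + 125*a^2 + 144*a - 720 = (a - 4)*(a^4 - a^3 - 29*a^2 + 9*a + 180) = (a - 4)*(a - 3)*(a^3 + 2*a^2 - 23*a - 60) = (a - 4)*(a - 3)*(a + 4)*(a^2 - 2*a - 15) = (a - 5)*(a - 4)*(a - 3)*(a + 4)*(a + 3)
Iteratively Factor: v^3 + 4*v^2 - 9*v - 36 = (v - 3)*(v^2 + 7*v + 12) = (v - 3)*(v + 4)*(v + 3)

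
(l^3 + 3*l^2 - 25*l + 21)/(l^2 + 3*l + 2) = (l^3 + 3*l^2 - 25*l + 21)/(l^2 + 3*l + 2)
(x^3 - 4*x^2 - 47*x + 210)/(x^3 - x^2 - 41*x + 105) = (x - 6)/(x - 3)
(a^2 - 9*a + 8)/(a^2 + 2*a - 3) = (a - 8)/(a + 3)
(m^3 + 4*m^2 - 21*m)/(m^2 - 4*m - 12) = m*(-m^2 - 4*m + 21)/(-m^2 + 4*m + 12)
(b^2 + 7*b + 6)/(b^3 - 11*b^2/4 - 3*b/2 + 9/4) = 4*(b + 6)/(4*b^2 - 15*b + 9)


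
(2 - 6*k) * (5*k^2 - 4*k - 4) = -30*k^3 + 34*k^2 + 16*k - 8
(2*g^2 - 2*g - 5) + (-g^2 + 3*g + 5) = g^2 + g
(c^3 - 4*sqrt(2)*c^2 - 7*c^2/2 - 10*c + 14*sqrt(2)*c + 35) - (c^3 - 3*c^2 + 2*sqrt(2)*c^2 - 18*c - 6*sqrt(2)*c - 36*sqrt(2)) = -6*sqrt(2)*c^2 - c^2/2 + 8*c + 20*sqrt(2)*c + 35 + 36*sqrt(2)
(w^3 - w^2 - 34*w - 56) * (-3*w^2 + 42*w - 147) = -3*w^5 + 45*w^4 - 87*w^3 - 1113*w^2 + 2646*w + 8232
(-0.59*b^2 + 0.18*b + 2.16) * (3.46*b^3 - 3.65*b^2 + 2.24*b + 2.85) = -2.0414*b^5 + 2.7763*b^4 + 5.495*b^3 - 9.1623*b^2 + 5.3514*b + 6.156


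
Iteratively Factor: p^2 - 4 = (p - 2)*(p + 2)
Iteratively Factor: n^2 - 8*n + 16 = (n - 4)*(n - 4)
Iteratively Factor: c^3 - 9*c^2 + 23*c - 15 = (c - 3)*(c^2 - 6*c + 5) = (c - 3)*(c - 1)*(c - 5)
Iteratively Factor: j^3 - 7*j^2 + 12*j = (j - 3)*(j^2 - 4*j) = j*(j - 3)*(j - 4)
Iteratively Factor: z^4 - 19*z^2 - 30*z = (z + 3)*(z^3 - 3*z^2 - 10*z) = (z - 5)*(z + 3)*(z^2 + 2*z) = (z - 5)*(z + 2)*(z + 3)*(z)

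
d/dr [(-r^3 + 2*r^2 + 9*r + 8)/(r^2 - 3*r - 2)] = (-r^4 + 6*r^3 - 9*r^2 - 24*r + 6)/(r^4 - 6*r^3 + 5*r^2 + 12*r + 4)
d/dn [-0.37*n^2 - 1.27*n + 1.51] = -0.74*n - 1.27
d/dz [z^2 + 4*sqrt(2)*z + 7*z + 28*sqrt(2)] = 2*z + 4*sqrt(2) + 7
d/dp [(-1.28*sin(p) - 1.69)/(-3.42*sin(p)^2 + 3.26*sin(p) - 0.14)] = (-4.3776*sin(p)^2 - 11.5596*sin(p) + 5.6886)*cos(p)/(11.6964*sin(p)^4 - 22.2984*sin(p)^3 + 11.5852*sin(p)^2 - 0.9128*sin(p) + 0.0196)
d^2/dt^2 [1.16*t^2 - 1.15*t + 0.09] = 2.32000000000000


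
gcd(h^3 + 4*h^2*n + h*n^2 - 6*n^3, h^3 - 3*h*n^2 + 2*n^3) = h^2 + h*n - 2*n^2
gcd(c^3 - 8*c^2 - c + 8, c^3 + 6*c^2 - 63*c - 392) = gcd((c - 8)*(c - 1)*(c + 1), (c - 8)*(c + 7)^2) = c - 8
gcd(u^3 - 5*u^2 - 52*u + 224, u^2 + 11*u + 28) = u + 7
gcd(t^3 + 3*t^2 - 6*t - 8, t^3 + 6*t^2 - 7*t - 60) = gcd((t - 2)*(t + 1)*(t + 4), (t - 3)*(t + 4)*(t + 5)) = t + 4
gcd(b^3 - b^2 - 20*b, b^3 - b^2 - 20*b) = b^3 - b^2 - 20*b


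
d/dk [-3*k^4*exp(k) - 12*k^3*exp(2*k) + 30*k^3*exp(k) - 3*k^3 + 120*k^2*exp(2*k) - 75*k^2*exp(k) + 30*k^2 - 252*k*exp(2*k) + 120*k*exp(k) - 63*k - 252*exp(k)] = -3*k^4*exp(k) - 24*k^3*exp(2*k) + 18*k^3*exp(k) + 204*k^2*exp(2*k) + 15*k^2*exp(k) - 9*k^2 - 264*k*exp(2*k) - 30*k*exp(k) + 60*k - 252*exp(2*k) - 132*exp(k) - 63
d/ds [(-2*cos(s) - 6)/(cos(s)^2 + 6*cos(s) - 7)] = 2*(sin(s)^2 - 6*cos(s) - 26)*sin(s)/(cos(s)^2 + 6*cos(s) - 7)^2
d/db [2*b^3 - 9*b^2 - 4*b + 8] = 6*b^2 - 18*b - 4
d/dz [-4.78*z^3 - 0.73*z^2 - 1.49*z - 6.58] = -14.34*z^2 - 1.46*z - 1.49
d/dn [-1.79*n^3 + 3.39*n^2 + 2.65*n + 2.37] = -5.37*n^2 + 6.78*n + 2.65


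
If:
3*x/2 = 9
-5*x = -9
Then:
No Solution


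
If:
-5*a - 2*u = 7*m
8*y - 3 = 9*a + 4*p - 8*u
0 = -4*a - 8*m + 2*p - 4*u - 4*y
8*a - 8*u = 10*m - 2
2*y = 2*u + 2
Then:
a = 11/71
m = -25/71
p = 304/71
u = 60/71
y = 131/71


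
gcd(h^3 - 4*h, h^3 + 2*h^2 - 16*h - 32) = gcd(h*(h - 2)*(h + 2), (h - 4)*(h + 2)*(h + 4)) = h + 2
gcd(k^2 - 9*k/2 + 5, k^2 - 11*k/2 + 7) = k - 2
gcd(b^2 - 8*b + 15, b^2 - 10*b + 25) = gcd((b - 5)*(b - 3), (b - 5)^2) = b - 5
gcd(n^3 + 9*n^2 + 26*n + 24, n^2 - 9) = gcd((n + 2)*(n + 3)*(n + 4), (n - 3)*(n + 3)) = n + 3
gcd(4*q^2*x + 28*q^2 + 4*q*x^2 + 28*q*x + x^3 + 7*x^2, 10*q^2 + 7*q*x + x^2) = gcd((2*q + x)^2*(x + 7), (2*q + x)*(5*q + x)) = 2*q + x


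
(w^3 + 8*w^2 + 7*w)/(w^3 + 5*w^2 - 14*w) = (w + 1)/(w - 2)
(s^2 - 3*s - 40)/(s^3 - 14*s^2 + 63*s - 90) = (s^2 - 3*s - 40)/(s^3 - 14*s^2 + 63*s - 90)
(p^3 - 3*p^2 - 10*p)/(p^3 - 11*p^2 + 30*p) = (p + 2)/(p - 6)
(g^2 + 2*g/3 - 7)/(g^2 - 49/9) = 3*(g + 3)/(3*g + 7)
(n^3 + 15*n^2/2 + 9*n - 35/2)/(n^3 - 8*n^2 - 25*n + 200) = (2*n^2 + 5*n - 7)/(2*(n^2 - 13*n + 40))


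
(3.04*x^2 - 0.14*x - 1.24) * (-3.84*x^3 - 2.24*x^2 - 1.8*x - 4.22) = -11.6736*x^5 - 6.272*x^4 - 0.396800000000001*x^3 - 9.7992*x^2 + 2.8228*x + 5.2328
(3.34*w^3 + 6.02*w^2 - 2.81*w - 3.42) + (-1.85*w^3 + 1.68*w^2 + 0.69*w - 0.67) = 1.49*w^3 + 7.7*w^2 - 2.12*w - 4.09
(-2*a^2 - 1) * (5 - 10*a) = 20*a^3 - 10*a^2 + 10*a - 5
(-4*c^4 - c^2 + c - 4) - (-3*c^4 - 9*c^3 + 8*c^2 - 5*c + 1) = -c^4 + 9*c^3 - 9*c^2 + 6*c - 5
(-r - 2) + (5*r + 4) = 4*r + 2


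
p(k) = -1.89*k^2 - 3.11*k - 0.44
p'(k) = -3.78*k - 3.11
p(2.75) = -23.29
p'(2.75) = -13.50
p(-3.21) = -9.93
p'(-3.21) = 9.02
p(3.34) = -31.91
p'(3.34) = -15.74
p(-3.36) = -11.33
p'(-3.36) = 9.59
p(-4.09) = -19.34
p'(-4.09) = 12.35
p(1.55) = -9.80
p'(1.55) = -8.97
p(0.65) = -3.26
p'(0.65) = -5.57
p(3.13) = -28.69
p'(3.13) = -14.94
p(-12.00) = -235.28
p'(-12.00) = 42.25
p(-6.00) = -49.82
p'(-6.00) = 19.57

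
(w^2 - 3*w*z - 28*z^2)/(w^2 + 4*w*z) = (w - 7*z)/w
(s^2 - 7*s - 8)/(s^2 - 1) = (s - 8)/(s - 1)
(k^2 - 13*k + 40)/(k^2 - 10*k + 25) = (k - 8)/(k - 5)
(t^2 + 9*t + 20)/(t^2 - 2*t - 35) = (t + 4)/(t - 7)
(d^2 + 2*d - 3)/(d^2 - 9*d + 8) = (d + 3)/(d - 8)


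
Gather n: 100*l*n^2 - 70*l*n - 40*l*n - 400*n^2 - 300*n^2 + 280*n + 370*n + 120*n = n^2*(100*l - 700) + n*(770 - 110*l)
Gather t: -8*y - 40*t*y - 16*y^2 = -40*t*y - 16*y^2 - 8*y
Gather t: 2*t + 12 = 2*t + 12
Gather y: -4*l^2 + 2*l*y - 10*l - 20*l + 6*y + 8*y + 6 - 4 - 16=-4*l^2 - 30*l + y*(2*l + 14) - 14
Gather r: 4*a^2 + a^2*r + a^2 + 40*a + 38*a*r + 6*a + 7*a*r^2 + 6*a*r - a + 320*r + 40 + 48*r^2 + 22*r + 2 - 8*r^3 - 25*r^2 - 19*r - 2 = 5*a^2 + 45*a - 8*r^3 + r^2*(7*a + 23) + r*(a^2 + 44*a + 323) + 40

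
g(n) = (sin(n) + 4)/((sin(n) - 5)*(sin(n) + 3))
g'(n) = cos(n)/((sin(n) - 5)*(sin(n) + 3)) - (sin(n) + 4)*cos(n)/((sin(n) - 5)*(sin(n) + 3)^2) - (sin(n) + 4)*cos(n)/((sin(n) - 5)^2*(sin(n) + 3))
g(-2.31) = -0.25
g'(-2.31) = 0.01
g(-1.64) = -0.25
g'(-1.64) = 0.00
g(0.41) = -0.28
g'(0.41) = -0.04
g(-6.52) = -0.26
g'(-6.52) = -0.02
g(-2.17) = -0.25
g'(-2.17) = 0.00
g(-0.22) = -0.26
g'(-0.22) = -0.02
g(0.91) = -0.30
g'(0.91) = -0.03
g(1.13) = -0.31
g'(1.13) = -0.03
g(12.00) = -0.25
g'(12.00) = -0.01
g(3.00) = -0.27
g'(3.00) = 0.03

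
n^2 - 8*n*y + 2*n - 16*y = (n + 2)*(n - 8*y)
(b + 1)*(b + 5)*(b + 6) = b^3 + 12*b^2 + 41*b + 30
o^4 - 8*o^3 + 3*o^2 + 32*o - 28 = (o - 7)*(o - 2)*(o - 1)*(o + 2)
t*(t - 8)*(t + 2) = t^3 - 6*t^2 - 16*t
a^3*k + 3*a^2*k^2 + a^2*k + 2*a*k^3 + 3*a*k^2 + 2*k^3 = (a + k)*(a + 2*k)*(a*k + k)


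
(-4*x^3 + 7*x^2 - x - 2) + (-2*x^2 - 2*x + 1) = -4*x^3 + 5*x^2 - 3*x - 1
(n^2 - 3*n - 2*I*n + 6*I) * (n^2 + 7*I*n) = n^4 - 3*n^3 + 5*I*n^3 + 14*n^2 - 15*I*n^2 - 42*n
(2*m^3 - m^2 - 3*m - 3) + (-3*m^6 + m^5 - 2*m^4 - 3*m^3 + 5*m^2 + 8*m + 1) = -3*m^6 + m^5 - 2*m^4 - m^3 + 4*m^2 + 5*m - 2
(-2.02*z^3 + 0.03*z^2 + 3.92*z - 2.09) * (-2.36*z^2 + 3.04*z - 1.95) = 4.7672*z^5 - 6.2116*z^4 - 5.221*z^3 + 16.7907*z^2 - 13.9976*z + 4.0755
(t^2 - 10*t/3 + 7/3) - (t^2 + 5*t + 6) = -25*t/3 - 11/3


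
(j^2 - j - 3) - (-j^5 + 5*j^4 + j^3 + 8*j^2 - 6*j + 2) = j^5 - 5*j^4 - j^3 - 7*j^2 + 5*j - 5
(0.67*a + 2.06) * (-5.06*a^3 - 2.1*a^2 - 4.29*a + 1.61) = -3.3902*a^4 - 11.8306*a^3 - 7.2003*a^2 - 7.7587*a + 3.3166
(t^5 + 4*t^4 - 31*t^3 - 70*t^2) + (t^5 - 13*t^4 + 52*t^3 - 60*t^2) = 2*t^5 - 9*t^4 + 21*t^3 - 130*t^2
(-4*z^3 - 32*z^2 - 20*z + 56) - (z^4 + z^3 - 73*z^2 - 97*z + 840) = -z^4 - 5*z^3 + 41*z^2 + 77*z - 784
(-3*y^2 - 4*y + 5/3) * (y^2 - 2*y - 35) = -3*y^4 + 2*y^3 + 344*y^2/3 + 410*y/3 - 175/3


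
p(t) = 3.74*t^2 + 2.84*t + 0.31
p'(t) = 7.48*t + 2.84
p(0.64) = 3.66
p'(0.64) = 7.63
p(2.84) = 38.54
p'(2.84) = 24.08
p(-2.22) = 12.44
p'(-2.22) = -13.77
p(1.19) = 8.99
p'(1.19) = 11.74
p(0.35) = 1.76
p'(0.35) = 5.46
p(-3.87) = 45.33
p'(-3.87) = -26.11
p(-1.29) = 2.87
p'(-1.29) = -6.81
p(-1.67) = 6.00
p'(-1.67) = -9.65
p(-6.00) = 117.91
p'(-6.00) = -42.04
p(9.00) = 328.81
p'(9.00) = 70.16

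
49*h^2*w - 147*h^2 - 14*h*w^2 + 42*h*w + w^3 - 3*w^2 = (-7*h + w)^2*(w - 3)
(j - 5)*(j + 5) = j^2 - 25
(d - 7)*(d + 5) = d^2 - 2*d - 35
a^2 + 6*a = a*(a + 6)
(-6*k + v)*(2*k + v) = -12*k^2 - 4*k*v + v^2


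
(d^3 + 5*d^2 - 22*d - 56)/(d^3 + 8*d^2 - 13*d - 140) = (d + 2)/(d + 5)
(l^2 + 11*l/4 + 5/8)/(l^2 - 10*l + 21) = (8*l^2 + 22*l + 5)/(8*(l^2 - 10*l + 21))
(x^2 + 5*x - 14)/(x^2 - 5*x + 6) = (x + 7)/(x - 3)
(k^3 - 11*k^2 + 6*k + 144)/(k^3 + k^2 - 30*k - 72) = (k - 8)/(k + 4)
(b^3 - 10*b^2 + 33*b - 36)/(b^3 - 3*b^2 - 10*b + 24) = (b^2 - 6*b + 9)/(b^2 + b - 6)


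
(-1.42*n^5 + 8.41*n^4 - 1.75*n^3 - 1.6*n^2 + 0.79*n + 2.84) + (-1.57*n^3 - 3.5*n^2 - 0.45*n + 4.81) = -1.42*n^5 + 8.41*n^4 - 3.32*n^3 - 5.1*n^2 + 0.34*n + 7.65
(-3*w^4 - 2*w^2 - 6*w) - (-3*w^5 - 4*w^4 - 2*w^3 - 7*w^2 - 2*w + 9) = 3*w^5 + w^4 + 2*w^3 + 5*w^2 - 4*w - 9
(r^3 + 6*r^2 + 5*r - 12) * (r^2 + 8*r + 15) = r^5 + 14*r^4 + 68*r^3 + 118*r^2 - 21*r - 180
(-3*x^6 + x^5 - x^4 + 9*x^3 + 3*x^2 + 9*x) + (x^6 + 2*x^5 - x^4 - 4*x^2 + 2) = -2*x^6 + 3*x^5 - 2*x^4 + 9*x^3 - x^2 + 9*x + 2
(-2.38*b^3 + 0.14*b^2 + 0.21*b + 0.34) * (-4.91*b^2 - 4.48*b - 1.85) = 11.6858*b^5 + 9.975*b^4 + 2.7447*b^3 - 2.8692*b^2 - 1.9117*b - 0.629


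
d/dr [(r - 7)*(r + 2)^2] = 3*(r - 4)*(r + 2)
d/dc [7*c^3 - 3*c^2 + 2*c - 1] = 21*c^2 - 6*c + 2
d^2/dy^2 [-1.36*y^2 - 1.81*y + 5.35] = -2.72000000000000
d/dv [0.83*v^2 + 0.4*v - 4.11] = 1.66*v + 0.4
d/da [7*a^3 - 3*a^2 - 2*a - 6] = 21*a^2 - 6*a - 2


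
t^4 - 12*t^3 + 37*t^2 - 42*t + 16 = (t - 8)*(t - 2)*(t - 1)^2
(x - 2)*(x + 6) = x^2 + 4*x - 12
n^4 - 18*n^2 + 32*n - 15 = (n - 3)*(n - 1)^2*(n + 5)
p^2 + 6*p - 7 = (p - 1)*(p + 7)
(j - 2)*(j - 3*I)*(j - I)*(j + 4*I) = j^4 - 2*j^3 + 13*j^2 - 26*j - 12*I*j + 24*I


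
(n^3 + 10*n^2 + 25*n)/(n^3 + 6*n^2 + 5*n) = (n + 5)/(n + 1)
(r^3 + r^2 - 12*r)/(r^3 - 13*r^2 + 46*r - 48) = r*(r + 4)/(r^2 - 10*r + 16)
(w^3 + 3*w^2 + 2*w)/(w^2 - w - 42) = w*(w^2 + 3*w + 2)/(w^2 - w - 42)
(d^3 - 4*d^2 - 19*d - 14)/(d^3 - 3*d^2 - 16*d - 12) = (d - 7)/(d - 6)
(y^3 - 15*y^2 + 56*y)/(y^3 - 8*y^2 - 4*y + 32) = y*(y - 7)/(y^2 - 4)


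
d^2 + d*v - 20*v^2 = (d - 4*v)*(d + 5*v)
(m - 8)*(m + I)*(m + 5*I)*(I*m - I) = I*m^4 - 6*m^3 - 9*I*m^3 + 54*m^2 + 3*I*m^2 - 48*m + 45*I*m - 40*I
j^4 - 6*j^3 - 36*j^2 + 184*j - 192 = (j - 8)*(j - 2)^2*(j + 6)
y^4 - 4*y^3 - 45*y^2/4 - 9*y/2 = y*(y - 6)*(y + 1/2)*(y + 3/2)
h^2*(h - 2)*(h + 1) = h^4 - h^3 - 2*h^2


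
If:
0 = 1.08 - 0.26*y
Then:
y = 4.15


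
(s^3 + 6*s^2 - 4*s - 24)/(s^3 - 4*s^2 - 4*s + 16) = (s + 6)/(s - 4)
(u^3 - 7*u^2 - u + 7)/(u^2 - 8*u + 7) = u + 1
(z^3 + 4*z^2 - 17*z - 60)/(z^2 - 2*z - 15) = (z^2 + z - 20)/(z - 5)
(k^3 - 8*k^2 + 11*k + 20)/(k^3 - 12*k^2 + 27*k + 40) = (k - 4)/(k - 8)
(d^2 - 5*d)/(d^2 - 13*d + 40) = d/(d - 8)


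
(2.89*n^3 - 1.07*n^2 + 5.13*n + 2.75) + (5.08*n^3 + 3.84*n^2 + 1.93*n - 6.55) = 7.97*n^3 + 2.77*n^2 + 7.06*n - 3.8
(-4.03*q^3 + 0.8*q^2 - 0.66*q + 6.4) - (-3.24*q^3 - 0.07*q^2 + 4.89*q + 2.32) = -0.79*q^3 + 0.87*q^2 - 5.55*q + 4.08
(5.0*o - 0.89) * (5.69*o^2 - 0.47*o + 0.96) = 28.45*o^3 - 7.4141*o^2 + 5.2183*o - 0.8544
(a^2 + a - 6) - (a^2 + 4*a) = -3*a - 6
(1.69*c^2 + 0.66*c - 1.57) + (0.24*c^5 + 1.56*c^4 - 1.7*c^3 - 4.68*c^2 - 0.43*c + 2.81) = 0.24*c^5 + 1.56*c^4 - 1.7*c^3 - 2.99*c^2 + 0.23*c + 1.24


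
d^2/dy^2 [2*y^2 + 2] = 4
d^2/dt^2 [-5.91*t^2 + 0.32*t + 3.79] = -11.8200000000000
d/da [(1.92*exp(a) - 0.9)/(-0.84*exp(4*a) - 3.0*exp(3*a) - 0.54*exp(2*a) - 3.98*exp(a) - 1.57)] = (4.8384*exp(4*a) + 8.496*exp(3*a) - 7.0632*exp(2*a) - 0.972*exp(a) - 6.5964)*exp(a)/(0.7056*exp(8*a) + 5.04*exp(7*a) + 9.9072*exp(6*a) + 9.9264*exp(5*a) + 26.8092*exp(4*a) + 13.7184*exp(3*a) + 17.536*exp(2*a) + 12.4972*exp(a) + 2.4649)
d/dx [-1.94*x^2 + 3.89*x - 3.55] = 3.89 - 3.88*x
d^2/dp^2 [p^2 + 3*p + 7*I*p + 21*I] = 2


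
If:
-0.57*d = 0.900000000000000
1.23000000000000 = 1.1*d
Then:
No Solution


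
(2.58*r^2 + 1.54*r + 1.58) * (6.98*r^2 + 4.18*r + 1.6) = 18.0084*r^4 + 21.5336*r^3 + 21.5936*r^2 + 9.0684*r + 2.528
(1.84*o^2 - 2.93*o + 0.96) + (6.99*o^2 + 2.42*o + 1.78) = 8.83*o^2 - 0.51*o + 2.74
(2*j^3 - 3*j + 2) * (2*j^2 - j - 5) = 4*j^5 - 2*j^4 - 16*j^3 + 7*j^2 + 13*j - 10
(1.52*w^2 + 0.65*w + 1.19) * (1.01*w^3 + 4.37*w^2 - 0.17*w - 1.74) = 1.5352*w^5 + 7.2989*w^4 + 3.784*w^3 + 2.445*w^2 - 1.3333*w - 2.0706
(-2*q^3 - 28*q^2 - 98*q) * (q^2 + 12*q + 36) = -2*q^5 - 52*q^4 - 506*q^3 - 2184*q^2 - 3528*q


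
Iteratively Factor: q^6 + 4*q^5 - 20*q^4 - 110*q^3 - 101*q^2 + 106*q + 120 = (q - 5)*(q^5 + 9*q^4 + 25*q^3 + 15*q^2 - 26*q - 24) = (q - 5)*(q + 2)*(q^4 + 7*q^3 + 11*q^2 - 7*q - 12) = (q - 5)*(q + 2)*(q + 3)*(q^3 + 4*q^2 - q - 4) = (q - 5)*(q + 1)*(q + 2)*(q + 3)*(q^2 + 3*q - 4) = (q - 5)*(q + 1)*(q + 2)*(q + 3)*(q + 4)*(q - 1)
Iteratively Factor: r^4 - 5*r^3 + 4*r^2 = (r)*(r^3 - 5*r^2 + 4*r) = r*(r - 1)*(r^2 - 4*r) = r^2*(r - 1)*(r - 4)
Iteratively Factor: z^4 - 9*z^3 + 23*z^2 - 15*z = (z - 1)*(z^3 - 8*z^2 + 15*z) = z*(z - 1)*(z^2 - 8*z + 15) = z*(z - 3)*(z - 1)*(z - 5)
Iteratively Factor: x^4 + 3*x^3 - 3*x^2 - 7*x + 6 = (x + 2)*(x^3 + x^2 - 5*x + 3) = (x - 1)*(x + 2)*(x^2 + 2*x - 3) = (x - 1)^2*(x + 2)*(x + 3)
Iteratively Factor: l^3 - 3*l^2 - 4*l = (l)*(l^2 - 3*l - 4) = l*(l - 4)*(l + 1)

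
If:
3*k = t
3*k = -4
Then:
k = -4/3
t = -4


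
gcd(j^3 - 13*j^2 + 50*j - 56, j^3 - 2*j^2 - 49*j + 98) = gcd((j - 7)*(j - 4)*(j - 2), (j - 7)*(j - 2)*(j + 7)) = j^2 - 9*j + 14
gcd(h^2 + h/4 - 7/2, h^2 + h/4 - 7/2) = h^2 + h/4 - 7/2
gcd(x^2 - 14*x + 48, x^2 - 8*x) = x - 8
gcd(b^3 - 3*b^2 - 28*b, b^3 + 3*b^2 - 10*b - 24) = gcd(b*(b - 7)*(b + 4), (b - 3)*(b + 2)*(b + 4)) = b + 4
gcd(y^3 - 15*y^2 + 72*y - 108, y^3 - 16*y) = 1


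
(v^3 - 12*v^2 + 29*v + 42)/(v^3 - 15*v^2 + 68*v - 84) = (v + 1)/(v - 2)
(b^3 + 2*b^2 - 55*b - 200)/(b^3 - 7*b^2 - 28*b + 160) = (b + 5)/(b - 4)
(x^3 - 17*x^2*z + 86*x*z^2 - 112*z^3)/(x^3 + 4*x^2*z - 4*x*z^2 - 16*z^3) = (x^2 - 15*x*z + 56*z^2)/(x^2 + 6*x*z + 8*z^2)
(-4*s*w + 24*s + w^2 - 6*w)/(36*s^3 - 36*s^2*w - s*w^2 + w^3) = (-4*s*w + 24*s + w^2 - 6*w)/(36*s^3 - 36*s^2*w - s*w^2 + w^3)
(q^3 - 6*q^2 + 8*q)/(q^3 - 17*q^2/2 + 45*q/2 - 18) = 2*q*(q - 2)/(2*q^2 - 9*q + 9)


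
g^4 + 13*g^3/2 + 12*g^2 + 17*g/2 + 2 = (g + 1/2)*(g + 1)^2*(g + 4)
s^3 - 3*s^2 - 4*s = s*(s - 4)*(s + 1)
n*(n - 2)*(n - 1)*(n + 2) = n^4 - n^3 - 4*n^2 + 4*n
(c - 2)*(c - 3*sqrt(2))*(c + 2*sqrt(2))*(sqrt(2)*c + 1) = sqrt(2)*c^4 - 2*sqrt(2)*c^3 - c^3 - 13*sqrt(2)*c^2 + 2*c^2 - 12*c + 26*sqrt(2)*c + 24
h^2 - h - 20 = (h - 5)*(h + 4)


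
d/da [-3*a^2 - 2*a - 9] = -6*a - 2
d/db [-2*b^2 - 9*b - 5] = -4*b - 9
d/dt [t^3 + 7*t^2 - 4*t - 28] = 3*t^2 + 14*t - 4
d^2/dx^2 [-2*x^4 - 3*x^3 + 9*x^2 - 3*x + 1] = -24*x^2 - 18*x + 18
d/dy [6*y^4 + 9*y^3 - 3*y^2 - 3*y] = 24*y^3 + 27*y^2 - 6*y - 3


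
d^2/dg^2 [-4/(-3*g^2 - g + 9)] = 8*(-9*g^2 - 3*g + (6*g + 1)^2 + 27)/(3*g^2 + g - 9)^3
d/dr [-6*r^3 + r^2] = 2*r*(1 - 9*r)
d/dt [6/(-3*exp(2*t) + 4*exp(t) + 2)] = (36*exp(t) - 24)*exp(t)/(-3*exp(2*t) + 4*exp(t) + 2)^2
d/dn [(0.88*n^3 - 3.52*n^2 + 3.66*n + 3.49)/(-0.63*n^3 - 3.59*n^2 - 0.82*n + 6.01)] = (-5.3768*n^4 + 3.1684*n^3 + 38.4883*n^2 - 17.2522*n + 24.8584)/(0.3969*n^6 + 4.5234*n^5 + 13.9213*n^4 - 1.685*n^3 - 42.4794*n^2 - 9.8564*n + 36.1201)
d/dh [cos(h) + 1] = -sin(h)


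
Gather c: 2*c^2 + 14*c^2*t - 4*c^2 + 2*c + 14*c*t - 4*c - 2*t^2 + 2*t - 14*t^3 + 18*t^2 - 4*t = c^2*(14*t - 2) + c*(14*t - 2) - 14*t^3 + 16*t^2 - 2*t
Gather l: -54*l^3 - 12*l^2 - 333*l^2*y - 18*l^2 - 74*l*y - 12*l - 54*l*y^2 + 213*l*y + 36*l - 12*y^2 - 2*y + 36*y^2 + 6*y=-54*l^3 + l^2*(-333*y - 30) + l*(-54*y^2 + 139*y + 24) + 24*y^2 + 4*y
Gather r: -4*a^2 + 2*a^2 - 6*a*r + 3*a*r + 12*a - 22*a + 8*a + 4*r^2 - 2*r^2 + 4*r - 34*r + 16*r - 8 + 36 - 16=-2*a^2 - 2*a + 2*r^2 + r*(-3*a - 14) + 12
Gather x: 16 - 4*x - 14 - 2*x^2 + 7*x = -2*x^2 + 3*x + 2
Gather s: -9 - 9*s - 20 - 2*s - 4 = -11*s - 33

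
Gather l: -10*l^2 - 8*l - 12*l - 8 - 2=-10*l^2 - 20*l - 10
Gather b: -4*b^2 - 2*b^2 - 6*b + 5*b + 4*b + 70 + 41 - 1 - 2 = -6*b^2 + 3*b + 108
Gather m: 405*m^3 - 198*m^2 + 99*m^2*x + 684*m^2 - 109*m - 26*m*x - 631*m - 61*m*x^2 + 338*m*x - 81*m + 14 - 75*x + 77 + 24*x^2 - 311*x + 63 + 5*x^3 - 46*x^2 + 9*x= 405*m^3 + m^2*(99*x + 486) + m*(-61*x^2 + 312*x - 821) + 5*x^3 - 22*x^2 - 377*x + 154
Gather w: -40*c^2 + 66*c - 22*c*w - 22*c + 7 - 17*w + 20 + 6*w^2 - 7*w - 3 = -40*c^2 + 44*c + 6*w^2 + w*(-22*c - 24) + 24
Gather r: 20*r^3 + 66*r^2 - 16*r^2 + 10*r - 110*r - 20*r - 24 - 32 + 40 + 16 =20*r^3 + 50*r^2 - 120*r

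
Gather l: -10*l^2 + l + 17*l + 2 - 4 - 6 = -10*l^2 + 18*l - 8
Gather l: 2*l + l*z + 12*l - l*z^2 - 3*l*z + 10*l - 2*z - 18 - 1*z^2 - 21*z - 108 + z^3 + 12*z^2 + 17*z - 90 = l*(-z^2 - 2*z + 24) + z^3 + 11*z^2 - 6*z - 216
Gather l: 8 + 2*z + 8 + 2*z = 4*z + 16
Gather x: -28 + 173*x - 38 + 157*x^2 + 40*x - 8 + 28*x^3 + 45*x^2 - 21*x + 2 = 28*x^3 + 202*x^2 + 192*x - 72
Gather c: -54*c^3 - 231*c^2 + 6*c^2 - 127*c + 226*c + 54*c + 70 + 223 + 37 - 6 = -54*c^3 - 225*c^2 + 153*c + 324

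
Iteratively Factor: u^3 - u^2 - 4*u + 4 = (u - 2)*(u^2 + u - 2) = (u - 2)*(u - 1)*(u + 2)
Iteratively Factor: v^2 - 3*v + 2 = (v - 1)*(v - 2)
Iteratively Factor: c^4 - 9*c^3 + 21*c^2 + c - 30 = (c - 5)*(c^3 - 4*c^2 + c + 6) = (c - 5)*(c + 1)*(c^2 - 5*c + 6) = (c - 5)*(c - 2)*(c + 1)*(c - 3)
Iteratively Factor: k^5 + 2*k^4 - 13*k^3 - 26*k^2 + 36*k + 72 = (k + 2)*(k^4 - 13*k^2 + 36) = (k - 2)*(k + 2)*(k^3 + 2*k^2 - 9*k - 18) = (k - 2)*(k + 2)*(k + 3)*(k^2 - k - 6) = (k - 3)*(k - 2)*(k + 2)*(k + 3)*(k + 2)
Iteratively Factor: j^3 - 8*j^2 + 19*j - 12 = (j - 4)*(j^2 - 4*j + 3) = (j - 4)*(j - 1)*(j - 3)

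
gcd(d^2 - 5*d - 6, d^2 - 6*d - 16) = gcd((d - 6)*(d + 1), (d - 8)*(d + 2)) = 1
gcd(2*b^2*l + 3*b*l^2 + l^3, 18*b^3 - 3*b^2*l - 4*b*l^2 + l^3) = 2*b + l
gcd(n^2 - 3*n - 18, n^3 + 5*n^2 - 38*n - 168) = n - 6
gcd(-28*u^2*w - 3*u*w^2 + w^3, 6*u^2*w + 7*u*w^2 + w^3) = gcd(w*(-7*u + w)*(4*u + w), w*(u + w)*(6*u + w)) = w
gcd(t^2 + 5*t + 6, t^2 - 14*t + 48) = 1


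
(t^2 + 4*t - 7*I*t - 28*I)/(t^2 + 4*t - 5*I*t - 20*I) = (t - 7*I)/(t - 5*I)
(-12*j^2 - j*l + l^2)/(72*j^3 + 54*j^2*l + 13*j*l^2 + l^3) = (-4*j + l)/(24*j^2 + 10*j*l + l^2)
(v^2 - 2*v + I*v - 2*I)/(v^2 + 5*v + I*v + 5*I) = (v - 2)/(v + 5)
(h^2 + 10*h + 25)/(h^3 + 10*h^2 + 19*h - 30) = (h + 5)/(h^2 + 5*h - 6)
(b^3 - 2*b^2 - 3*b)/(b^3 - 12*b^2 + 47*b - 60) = b*(b + 1)/(b^2 - 9*b + 20)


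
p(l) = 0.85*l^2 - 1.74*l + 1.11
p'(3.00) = 3.36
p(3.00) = 3.54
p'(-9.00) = -17.04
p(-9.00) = 85.62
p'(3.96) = 4.99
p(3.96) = 7.55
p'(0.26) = -1.30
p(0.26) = 0.72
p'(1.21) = 0.32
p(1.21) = 0.25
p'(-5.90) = -11.77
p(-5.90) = 40.96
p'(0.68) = -0.58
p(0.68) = 0.32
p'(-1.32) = -3.98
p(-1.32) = 4.89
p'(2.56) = 2.61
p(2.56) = 2.23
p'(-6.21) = -12.30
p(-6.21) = 44.69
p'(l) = 1.7*l - 1.74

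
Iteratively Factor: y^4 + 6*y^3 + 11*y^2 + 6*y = (y + 2)*(y^3 + 4*y^2 + 3*y) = (y + 1)*(y + 2)*(y^2 + 3*y) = (y + 1)*(y + 2)*(y + 3)*(y)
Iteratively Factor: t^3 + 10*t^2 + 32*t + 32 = (t + 4)*(t^2 + 6*t + 8) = (t + 4)^2*(t + 2)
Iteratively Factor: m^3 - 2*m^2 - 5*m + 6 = (m + 2)*(m^2 - 4*m + 3) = (m - 3)*(m + 2)*(m - 1)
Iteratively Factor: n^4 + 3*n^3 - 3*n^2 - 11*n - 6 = (n + 1)*(n^3 + 2*n^2 - 5*n - 6) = (n - 2)*(n + 1)*(n^2 + 4*n + 3) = (n - 2)*(n + 1)^2*(n + 3)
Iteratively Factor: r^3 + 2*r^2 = (r)*(r^2 + 2*r) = r^2*(r + 2)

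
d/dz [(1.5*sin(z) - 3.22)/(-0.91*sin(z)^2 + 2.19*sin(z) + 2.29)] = (1.365*sin(z)^2 - 5.8604*sin(z) + 10.4868)*cos(z)/(0.8281*sin(z)^4 - 3.9858*sin(z)^3 + 0.628299999999999*sin(z)^2 + 10.0302*sin(z) + 5.2441)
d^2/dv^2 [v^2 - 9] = 2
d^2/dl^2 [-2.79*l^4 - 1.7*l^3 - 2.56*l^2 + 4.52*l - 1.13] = -33.48*l^2 - 10.2*l - 5.12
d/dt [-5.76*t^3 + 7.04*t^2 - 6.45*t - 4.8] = -17.28*t^2 + 14.08*t - 6.45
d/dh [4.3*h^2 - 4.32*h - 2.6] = 8.6*h - 4.32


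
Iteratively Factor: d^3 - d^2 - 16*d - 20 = (d - 5)*(d^2 + 4*d + 4) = (d - 5)*(d + 2)*(d + 2)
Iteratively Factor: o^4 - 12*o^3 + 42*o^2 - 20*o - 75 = (o - 5)*(o^3 - 7*o^2 + 7*o + 15) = (o - 5)*(o - 3)*(o^2 - 4*o - 5) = (o - 5)^2*(o - 3)*(o + 1)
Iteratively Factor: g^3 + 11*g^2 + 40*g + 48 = (g + 3)*(g^2 + 8*g + 16) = (g + 3)*(g + 4)*(g + 4)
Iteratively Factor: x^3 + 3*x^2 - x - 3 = (x + 1)*(x^2 + 2*x - 3) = (x + 1)*(x + 3)*(x - 1)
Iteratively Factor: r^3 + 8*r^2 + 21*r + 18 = (r + 3)*(r^2 + 5*r + 6) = (r + 3)^2*(r + 2)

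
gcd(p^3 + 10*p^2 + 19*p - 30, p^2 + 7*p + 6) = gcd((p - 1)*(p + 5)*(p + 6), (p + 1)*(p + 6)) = p + 6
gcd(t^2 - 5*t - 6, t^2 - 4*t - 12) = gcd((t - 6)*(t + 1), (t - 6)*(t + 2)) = t - 6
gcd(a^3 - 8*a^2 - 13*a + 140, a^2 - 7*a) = a - 7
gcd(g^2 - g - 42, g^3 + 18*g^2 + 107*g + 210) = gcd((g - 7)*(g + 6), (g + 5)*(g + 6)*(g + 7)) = g + 6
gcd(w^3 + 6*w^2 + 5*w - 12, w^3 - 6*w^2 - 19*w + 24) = w^2 + 2*w - 3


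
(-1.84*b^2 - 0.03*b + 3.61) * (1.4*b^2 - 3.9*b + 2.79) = -2.576*b^4 + 7.134*b^3 + 0.037399999999999*b^2 - 14.1627*b + 10.0719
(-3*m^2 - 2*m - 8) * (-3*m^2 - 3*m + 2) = 9*m^4 + 15*m^3 + 24*m^2 + 20*m - 16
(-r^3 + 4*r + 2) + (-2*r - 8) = -r^3 + 2*r - 6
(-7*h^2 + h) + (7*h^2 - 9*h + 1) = 1 - 8*h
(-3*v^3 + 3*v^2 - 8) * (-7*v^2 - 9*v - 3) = 21*v^5 + 6*v^4 - 18*v^3 + 47*v^2 + 72*v + 24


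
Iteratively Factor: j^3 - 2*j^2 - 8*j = (j + 2)*(j^2 - 4*j) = (j - 4)*(j + 2)*(j)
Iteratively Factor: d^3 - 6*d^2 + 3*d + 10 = (d - 5)*(d^2 - d - 2) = (d - 5)*(d - 2)*(d + 1)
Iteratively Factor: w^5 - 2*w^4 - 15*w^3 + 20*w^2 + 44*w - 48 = (w - 1)*(w^4 - w^3 - 16*w^2 + 4*w + 48) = (w - 2)*(w - 1)*(w^3 + w^2 - 14*w - 24) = (w - 2)*(w - 1)*(w + 3)*(w^2 - 2*w - 8) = (w - 4)*(w - 2)*(w - 1)*(w + 3)*(w + 2)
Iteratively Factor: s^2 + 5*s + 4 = (s + 4)*(s + 1)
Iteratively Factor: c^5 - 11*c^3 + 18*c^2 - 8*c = (c - 1)*(c^4 + c^3 - 10*c^2 + 8*c) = c*(c - 1)*(c^3 + c^2 - 10*c + 8) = c*(c - 1)^2*(c^2 + 2*c - 8) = c*(c - 1)^2*(c + 4)*(c - 2)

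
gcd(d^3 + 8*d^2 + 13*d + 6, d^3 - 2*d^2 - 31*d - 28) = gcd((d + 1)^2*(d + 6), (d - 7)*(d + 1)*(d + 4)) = d + 1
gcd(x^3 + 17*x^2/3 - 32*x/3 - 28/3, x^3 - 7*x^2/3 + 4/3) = x^2 - 4*x/3 - 4/3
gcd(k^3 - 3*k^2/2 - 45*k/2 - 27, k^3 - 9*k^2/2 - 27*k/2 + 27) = k^2 - 3*k - 18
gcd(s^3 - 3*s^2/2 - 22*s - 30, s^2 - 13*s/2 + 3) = s - 6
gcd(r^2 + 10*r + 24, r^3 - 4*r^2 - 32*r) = r + 4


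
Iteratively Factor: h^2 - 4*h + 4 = (h - 2)*(h - 2)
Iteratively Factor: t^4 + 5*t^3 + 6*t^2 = (t + 3)*(t^3 + 2*t^2) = (t + 2)*(t + 3)*(t^2) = t*(t + 2)*(t + 3)*(t)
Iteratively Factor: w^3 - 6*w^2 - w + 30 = (w - 3)*(w^2 - 3*w - 10) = (w - 5)*(w - 3)*(w + 2)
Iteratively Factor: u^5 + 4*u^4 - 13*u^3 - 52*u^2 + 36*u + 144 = (u - 3)*(u^4 + 7*u^3 + 8*u^2 - 28*u - 48) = (u - 3)*(u + 3)*(u^3 + 4*u^2 - 4*u - 16) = (u - 3)*(u + 3)*(u + 4)*(u^2 - 4) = (u - 3)*(u - 2)*(u + 3)*(u + 4)*(u + 2)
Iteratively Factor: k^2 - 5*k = (k - 5)*(k)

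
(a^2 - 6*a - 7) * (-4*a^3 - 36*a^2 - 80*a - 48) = -4*a^5 - 12*a^4 + 164*a^3 + 684*a^2 + 848*a + 336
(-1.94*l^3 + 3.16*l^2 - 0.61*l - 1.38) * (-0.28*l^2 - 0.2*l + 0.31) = 0.5432*l^5 - 0.4968*l^4 - 1.0626*l^3 + 1.488*l^2 + 0.0869*l - 0.4278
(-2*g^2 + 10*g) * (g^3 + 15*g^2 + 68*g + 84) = -2*g^5 - 20*g^4 + 14*g^3 + 512*g^2 + 840*g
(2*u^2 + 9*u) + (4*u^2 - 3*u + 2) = 6*u^2 + 6*u + 2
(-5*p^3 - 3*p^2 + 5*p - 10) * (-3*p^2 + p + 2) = 15*p^5 + 4*p^4 - 28*p^3 + 29*p^2 - 20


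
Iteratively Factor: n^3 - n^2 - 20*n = (n + 4)*(n^2 - 5*n) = (n - 5)*(n + 4)*(n)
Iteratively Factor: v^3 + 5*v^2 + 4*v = (v + 4)*(v^2 + v) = (v + 1)*(v + 4)*(v)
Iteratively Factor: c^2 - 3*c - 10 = (c - 5)*(c + 2)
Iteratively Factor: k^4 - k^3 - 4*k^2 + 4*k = (k - 1)*(k^3 - 4*k) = k*(k - 1)*(k^2 - 4) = k*(k - 2)*(k - 1)*(k + 2)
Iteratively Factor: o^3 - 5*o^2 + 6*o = (o - 2)*(o^2 - 3*o) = o*(o - 2)*(o - 3)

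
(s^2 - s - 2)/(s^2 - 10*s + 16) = (s + 1)/(s - 8)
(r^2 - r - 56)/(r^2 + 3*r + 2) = (r^2 - r - 56)/(r^2 + 3*r + 2)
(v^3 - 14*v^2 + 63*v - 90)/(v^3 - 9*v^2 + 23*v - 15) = (v - 6)/(v - 1)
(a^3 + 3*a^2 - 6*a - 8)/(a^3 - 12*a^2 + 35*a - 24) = (a^3 + 3*a^2 - 6*a - 8)/(a^3 - 12*a^2 + 35*a - 24)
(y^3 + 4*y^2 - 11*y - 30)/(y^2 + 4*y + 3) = (y^3 + 4*y^2 - 11*y - 30)/(y^2 + 4*y + 3)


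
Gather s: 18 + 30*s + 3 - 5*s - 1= 25*s + 20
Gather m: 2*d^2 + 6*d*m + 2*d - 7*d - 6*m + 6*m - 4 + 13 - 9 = 2*d^2 + 6*d*m - 5*d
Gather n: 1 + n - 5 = n - 4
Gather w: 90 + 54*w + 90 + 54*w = 108*w + 180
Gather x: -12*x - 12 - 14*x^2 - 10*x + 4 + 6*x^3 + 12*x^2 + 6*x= 6*x^3 - 2*x^2 - 16*x - 8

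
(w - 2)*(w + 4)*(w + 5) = w^3 + 7*w^2 + 2*w - 40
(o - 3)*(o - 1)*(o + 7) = o^3 + 3*o^2 - 25*o + 21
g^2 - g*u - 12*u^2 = (g - 4*u)*(g + 3*u)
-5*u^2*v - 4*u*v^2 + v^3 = v*(-5*u + v)*(u + v)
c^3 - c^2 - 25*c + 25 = (c - 5)*(c - 1)*(c + 5)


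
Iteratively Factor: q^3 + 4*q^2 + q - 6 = (q - 1)*(q^2 + 5*q + 6) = (q - 1)*(q + 2)*(q + 3)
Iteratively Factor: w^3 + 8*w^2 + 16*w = (w + 4)*(w^2 + 4*w) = w*(w + 4)*(w + 4)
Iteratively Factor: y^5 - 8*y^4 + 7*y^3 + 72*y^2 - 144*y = (y)*(y^4 - 8*y^3 + 7*y^2 + 72*y - 144) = y*(y + 3)*(y^3 - 11*y^2 + 40*y - 48) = y*(y - 3)*(y + 3)*(y^2 - 8*y + 16) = y*(y - 4)*(y - 3)*(y + 3)*(y - 4)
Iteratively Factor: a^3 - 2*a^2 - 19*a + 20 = (a - 5)*(a^2 + 3*a - 4) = (a - 5)*(a + 4)*(a - 1)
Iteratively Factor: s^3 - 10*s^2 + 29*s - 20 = (s - 4)*(s^2 - 6*s + 5) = (s - 5)*(s - 4)*(s - 1)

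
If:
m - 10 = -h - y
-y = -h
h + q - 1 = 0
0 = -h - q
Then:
No Solution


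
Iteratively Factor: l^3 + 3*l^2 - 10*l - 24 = (l + 4)*(l^2 - l - 6) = (l - 3)*(l + 4)*(l + 2)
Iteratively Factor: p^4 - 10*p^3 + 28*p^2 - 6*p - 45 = (p - 3)*(p^3 - 7*p^2 + 7*p + 15) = (p - 3)^2*(p^2 - 4*p - 5) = (p - 3)^2*(p + 1)*(p - 5)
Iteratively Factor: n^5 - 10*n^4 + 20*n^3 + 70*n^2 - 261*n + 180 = (n - 3)*(n^4 - 7*n^3 - n^2 + 67*n - 60) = (n - 4)*(n - 3)*(n^3 - 3*n^2 - 13*n + 15) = (n - 4)*(n - 3)*(n + 3)*(n^2 - 6*n + 5) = (n - 4)*(n - 3)*(n - 1)*(n + 3)*(n - 5)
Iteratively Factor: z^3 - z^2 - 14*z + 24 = (z + 4)*(z^2 - 5*z + 6) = (z - 2)*(z + 4)*(z - 3)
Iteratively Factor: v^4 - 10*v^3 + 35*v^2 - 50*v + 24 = (v - 2)*(v^3 - 8*v^2 + 19*v - 12) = (v - 3)*(v - 2)*(v^2 - 5*v + 4) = (v - 4)*(v - 3)*(v - 2)*(v - 1)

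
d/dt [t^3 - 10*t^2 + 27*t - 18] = 3*t^2 - 20*t + 27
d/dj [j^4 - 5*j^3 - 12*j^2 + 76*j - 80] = 4*j^3 - 15*j^2 - 24*j + 76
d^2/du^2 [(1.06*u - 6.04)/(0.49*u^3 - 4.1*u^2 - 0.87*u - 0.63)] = (1.527036*u^5 - 30.179688*u^4 + 230.690716*u^3 - 589.818624*u^2 - 156.883248*u + 20.897316)/(0.117649*u^9 - 2.95323*u^8 + 24.084039*u^7 - 58.887809*u^6 - 35.167437*u^5 - 39.469356*u^4 - 13.55832*u^3 - 6.312411*u^2 - 1.035909*u - 0.250047)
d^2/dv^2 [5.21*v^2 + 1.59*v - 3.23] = 10.4200000000000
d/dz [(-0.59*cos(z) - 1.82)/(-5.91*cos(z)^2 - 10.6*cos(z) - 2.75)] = (3.4869*cos(z)^2 + 21.5124*cos(z) + 17.6695)*sin(z)/(34.9281*cos(z)^4 + 125.292*cos(z)^3 + 144.865*cos(z)^2 + 58.3*cos(z) + 7.5625)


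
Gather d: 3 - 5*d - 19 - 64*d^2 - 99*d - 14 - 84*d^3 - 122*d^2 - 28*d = -84*d^3 - 186*d^2 - 132*d - 30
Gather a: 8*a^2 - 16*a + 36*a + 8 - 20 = 8*a^2 + 20*a - 12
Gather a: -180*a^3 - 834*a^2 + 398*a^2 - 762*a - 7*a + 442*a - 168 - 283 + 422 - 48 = -180*a^3 - 436*a^2 - 327*a - 77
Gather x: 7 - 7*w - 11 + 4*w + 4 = -3*w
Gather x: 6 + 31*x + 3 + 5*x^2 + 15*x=5*x^2 + 46*x + 9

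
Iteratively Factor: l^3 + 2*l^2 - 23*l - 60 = (l - 5)*(l^2 + 7*l + 12) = (l - 5)*(l + 4)*(l + 3)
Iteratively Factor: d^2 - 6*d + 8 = (d - 4)*(d - 2)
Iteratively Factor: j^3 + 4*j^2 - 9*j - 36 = (j + 4)*(j^2 - 9) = (j + 3)*(j + 4)*(j - 3)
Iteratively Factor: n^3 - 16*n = (n)*(n^2 - 16) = n*(n + 4)*(n - 4)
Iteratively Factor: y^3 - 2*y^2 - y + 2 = (y - 2)*(y^2 - 1) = (y - 2)*(y - 1)*(y + 1)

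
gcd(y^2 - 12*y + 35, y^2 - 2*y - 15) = y - 5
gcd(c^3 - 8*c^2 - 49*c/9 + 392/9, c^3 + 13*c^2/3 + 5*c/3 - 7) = c + 7/3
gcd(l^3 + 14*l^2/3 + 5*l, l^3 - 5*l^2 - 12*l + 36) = l + 3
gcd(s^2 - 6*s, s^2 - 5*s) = s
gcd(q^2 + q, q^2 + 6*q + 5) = q + 1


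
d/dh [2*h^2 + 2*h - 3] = 4*h + 2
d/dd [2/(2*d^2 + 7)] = -8*d/(2*d^2 + 7)^2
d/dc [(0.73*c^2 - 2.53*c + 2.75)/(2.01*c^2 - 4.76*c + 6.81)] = (1.6105*c^2 - 1.1124*c - 4.1393)/(4.0401*c^4 - 19.1352*c^3 + 50.0338*c^2 - 64.8312*c + 46.3761)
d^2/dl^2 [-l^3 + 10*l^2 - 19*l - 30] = 20 - 6*l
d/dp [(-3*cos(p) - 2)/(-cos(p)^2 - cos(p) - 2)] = (-3*sin(p)^2 + 4*cos(p) - 1)*sin(p)/(cos(p)^2 + cos(p) + 2)^2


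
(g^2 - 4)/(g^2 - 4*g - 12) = (g - 2)/(g - 6)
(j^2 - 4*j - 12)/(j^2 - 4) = (j - 6)/(j - 2)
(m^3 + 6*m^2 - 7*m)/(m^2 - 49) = m*(m - 1)/(m - 7)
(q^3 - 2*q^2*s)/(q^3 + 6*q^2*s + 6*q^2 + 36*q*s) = q*(q - 2*s)/(q^2 + 6*q*s + 6*q + 36*s)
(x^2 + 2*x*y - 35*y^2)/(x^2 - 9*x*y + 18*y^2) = (x^2 + 2*x*y - 35*y^2)/(x^2 - 9*x*y + 18*y^2)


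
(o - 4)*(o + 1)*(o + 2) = o^3 - o^2 - 10*o - 8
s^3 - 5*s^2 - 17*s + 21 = (s - 7)*(s - 1)*(s + 3)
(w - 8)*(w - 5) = w^2 - 13*w + 40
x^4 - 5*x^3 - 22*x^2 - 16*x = x*(x - 8)*(x + 1)*(x + 2)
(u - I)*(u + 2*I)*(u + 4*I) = u^3 + 5*I*u^2 - 2*u + 8*I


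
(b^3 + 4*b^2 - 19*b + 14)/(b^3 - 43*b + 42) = (b - 2)/(b - 6)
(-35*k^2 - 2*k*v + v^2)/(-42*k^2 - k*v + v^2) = (5*k + v)/(6*k + v)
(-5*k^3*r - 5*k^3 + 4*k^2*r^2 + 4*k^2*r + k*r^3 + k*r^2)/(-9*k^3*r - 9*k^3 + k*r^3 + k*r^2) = (-5*k^2 + 4*k*r + r^2)/(-9*k^2 + r^2)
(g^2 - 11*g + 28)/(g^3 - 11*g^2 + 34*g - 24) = (g - 7)/(g^2 - 7*g + 6)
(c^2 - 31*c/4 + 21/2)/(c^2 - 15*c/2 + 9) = (4*c - 7)/(2*(2*c - 3))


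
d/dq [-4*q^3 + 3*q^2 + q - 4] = -12*q^2 + 6*q + 1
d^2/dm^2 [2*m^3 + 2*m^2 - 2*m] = 12*m + 4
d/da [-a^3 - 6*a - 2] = -3*a^2 - 6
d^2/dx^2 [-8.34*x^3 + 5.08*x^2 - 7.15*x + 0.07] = 10.16 - 50.04*x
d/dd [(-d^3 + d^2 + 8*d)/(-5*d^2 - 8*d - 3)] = (5*d^4 + 16*d^3 + 41*d^2 - 6*d - 24)/(25*d^4 + 80*d^3 + 94*d^2 + 48*d + 9)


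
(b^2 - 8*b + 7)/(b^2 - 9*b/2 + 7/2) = 2*(b - 7)/(2*b - 7)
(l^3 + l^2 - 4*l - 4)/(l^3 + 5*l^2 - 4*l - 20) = (l + 1)/(l + 5)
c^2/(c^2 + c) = c/(c + 1)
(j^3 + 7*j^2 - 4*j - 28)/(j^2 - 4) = j + 7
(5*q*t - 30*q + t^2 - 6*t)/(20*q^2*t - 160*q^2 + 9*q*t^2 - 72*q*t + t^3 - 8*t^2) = (t - 6)/(4*q*t - 32*q + t^2 - 8*t)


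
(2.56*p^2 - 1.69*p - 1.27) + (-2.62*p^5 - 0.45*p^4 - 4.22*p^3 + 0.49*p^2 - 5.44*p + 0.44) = -2.62*p^5 - 0.45*p^4 - 4.22*p^3 + 3.05*p^2 - 7.13*p - 0.83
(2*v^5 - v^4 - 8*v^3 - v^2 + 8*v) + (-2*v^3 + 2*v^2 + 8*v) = 2*v^5 - v^4 - 10*v^3 + v^2 + 16*v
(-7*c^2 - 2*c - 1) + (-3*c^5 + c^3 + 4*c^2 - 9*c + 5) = -3*c^5 + c^3 - 3*c^2 - 11*c + 4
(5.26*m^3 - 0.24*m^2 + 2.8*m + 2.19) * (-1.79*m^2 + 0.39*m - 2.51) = -9.4154*m^5 + 2.481*m^4 - 18.3082*m^3 - 2.2257*m^2 - 6.1739*m - 5.4969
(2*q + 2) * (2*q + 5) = 4*q^2 + 14*q + 10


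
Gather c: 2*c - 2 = 2*c - 2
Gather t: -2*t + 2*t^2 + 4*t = 2*t^2 + 2*t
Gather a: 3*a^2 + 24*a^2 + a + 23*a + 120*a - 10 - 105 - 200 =27*a^2 + 144*a - 315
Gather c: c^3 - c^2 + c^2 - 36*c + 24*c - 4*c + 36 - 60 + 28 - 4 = c^3 - 16*c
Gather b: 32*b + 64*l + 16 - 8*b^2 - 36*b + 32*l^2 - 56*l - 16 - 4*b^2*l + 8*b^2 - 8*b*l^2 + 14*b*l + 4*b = -4*b^2*l + b*(-8*l^2 + 14*l) + 32*l^2 + 8*l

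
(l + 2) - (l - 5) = 7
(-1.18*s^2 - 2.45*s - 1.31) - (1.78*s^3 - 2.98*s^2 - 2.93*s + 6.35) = -1.78*s^3 + 1.8*s^2 + 0.48*s - 7.66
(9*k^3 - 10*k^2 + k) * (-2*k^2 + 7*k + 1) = -18*k^5 + 83*k^4 - 63*k^3 - 3*k^2 + k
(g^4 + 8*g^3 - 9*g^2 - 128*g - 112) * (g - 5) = g^5 + 3*g^4 - 49*g^3 - 83*g^2 + 528*g + 560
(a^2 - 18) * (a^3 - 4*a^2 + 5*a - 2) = a^5 - 4*a^4 - 13*a^3 + 70*a^2 - 90*a + 36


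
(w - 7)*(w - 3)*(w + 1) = w^3 - 9*w^2 + 11*w + 21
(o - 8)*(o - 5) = o^2 - 13*o + 40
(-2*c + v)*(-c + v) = 2*c^2 - 3*c*v + v^2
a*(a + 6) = a^2 + 6*a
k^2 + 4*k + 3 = (k + 1)*(k + 3)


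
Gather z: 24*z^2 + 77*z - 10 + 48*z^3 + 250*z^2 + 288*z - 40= 48*z^3 + 274*z^2 + 365*z - 50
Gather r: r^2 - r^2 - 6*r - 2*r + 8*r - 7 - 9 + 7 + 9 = 0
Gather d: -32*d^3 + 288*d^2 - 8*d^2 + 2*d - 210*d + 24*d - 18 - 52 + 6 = -32*d^3 + 280*d^2 - 184*d - 64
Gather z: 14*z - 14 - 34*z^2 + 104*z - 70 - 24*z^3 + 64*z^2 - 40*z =-24*z^3 + 30*z^2 + 78*z - 84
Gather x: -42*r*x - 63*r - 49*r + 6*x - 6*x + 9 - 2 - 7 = -42*r*x - 112*r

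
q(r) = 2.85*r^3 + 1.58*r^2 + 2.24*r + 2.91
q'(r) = 8.55*r^2 + 3.16*r + 2.24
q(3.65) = 170.72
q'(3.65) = 127.68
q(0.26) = 3.65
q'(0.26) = 3.64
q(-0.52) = 1.77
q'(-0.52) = 2.91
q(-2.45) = -35.01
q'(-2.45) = 45.82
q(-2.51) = -37.83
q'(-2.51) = 48.17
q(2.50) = 62.92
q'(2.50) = 63.58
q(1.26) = 13.94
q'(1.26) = 19.80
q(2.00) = 36.51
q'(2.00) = 42.76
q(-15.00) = -9293.94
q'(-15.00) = 1878.59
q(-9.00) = -1966.92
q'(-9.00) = 666.35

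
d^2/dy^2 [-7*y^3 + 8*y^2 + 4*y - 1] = 16 - 42*y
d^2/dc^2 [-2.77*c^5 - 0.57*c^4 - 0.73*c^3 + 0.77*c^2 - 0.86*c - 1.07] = -55.4*c^3 - 6.84*c^2 - 4.38*c + 1.54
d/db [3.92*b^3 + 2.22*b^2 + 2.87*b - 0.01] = 11.76*b^2 + 4.44*b + 2.87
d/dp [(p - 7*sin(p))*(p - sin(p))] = -8*p*cos(p) + 2*p - 8*sin(p) + 7*sin(2*p)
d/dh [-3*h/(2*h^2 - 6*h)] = 3/(2*(h - 3)^2)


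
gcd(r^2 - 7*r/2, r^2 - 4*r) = r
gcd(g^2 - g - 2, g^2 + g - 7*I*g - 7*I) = g + 1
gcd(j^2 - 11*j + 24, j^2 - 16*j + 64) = j - 8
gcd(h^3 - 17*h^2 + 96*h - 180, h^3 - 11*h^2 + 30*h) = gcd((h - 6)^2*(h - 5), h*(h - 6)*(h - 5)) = h^2 - 11*h + 30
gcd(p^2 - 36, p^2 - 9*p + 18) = p - 6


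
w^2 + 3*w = w*(w + 3)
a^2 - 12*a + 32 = (a - 8)*(a - 4)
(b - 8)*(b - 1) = b^2 - 9*b + 8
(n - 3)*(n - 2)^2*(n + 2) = n^4 - 5*n^3 + 2*n^2 + 20*n - 24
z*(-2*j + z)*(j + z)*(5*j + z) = -10*j^3*z - 7*j^2*z^2 + 4*j*z^3 + z^4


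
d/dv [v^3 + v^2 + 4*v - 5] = 3*v^2 + 2*v + 4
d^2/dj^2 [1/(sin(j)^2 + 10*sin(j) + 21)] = 2*(-2*sin(j)^4 - 15*sin(j)^3 - 5*sin(j)^2 + 135*sin(j) + 79)/(sin(j)^2 + 10*sin(j) + 21)^3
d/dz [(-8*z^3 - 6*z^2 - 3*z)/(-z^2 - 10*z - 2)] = (8*z^4 + 160*z^3 + 105*z^2 + 24*z + 6)/(z^4 + 20*z^3 + 104*z^2 + 40*z + 4)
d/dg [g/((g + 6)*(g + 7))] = (42 - g^2)/(g^4 + 26*g^3 + 253*g^2 + 1092*g + 1764)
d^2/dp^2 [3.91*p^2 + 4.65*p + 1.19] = 7.82000000000000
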